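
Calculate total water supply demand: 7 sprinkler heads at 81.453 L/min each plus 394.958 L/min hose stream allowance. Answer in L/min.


Sprinkler demand = 7 * 81.453 = 570.171 L/min
Total = 570.171 + 394.958 = 965.129 L/min

965.129 L/min


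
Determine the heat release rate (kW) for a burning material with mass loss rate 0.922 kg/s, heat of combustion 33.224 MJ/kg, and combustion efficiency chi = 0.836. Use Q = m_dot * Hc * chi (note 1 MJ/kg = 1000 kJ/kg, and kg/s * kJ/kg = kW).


Hc = 33.224 MJ/kg = 33.224 * 1000 kJ/kg = 33224 kJ/kg
Q = 0.922 kg/s * 33224 kJ/kg * 0.836 = 25609 kW

25609 kW


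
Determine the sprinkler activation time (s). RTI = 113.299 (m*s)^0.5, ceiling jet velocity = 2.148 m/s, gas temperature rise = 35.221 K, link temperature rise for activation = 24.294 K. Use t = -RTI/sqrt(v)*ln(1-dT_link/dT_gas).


dT_link/dT_gas = 0.68976
ln(1 - 0.68976) = -1.1704
t = -113.299 / sqrt(2.148) * -1.1704 = 90.478 s

90.478 s


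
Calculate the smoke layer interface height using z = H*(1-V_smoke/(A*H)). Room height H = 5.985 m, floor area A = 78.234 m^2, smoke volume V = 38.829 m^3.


V/(A*H) = 0.082927
1 - 0.082927 = 0.91707
z = 5.985 * 0.91707 = 5.4887 m

5.4887 m


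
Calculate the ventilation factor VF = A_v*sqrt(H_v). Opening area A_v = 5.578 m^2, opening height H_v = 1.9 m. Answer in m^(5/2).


sqrt(H_v) = 1.3784
VF = 5.578 * 1.3784 = 7.6887 m^(5/2)

7.6887 m^(5/2)


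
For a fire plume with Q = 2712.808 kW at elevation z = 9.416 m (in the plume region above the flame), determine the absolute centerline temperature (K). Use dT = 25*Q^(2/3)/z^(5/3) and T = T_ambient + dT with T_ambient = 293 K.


Q^(2/3) = 194.51
z^(5/3) = 41.987
dT = 25 * 194.51 / 41.987 = 115.82 K
T = 293 + 115.82 = 408.82 K

408.82 K


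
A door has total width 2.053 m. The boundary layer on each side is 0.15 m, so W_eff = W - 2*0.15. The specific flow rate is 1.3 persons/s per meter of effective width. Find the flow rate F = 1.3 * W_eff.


W_eff = 2.053 - 0.30 = 1.753 m
F = 1.3 * 1.753 = 2.2789 persons/s

2.2789 persons/s


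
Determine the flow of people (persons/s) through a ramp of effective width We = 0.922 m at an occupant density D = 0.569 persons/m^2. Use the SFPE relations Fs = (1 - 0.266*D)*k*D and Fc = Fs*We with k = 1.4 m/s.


1 - 0.266*D = 1 - 0.266*0.569 = 0.84865
Fs = 0.84865 * 1.4 * 0.569 = 0.67603 persons/(s*m)
Fc = 0.67603 * 0.922 = 0.62330 persons/s

0.62330 persons/s


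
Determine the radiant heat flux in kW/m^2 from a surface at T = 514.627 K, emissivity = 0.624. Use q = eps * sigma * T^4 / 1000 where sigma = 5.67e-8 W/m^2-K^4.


T^4 = 7.0141e+10
q = 0.624 * 5.67e-8 * 7.0141e+10 / 1000 = 2.4816 kW/m^2

2.4816 kW/m^2


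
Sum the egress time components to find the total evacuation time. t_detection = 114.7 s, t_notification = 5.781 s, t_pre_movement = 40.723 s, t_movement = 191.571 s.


Total = 114.7 + 5.781 + 40.723 + 191.571 = 352.775 s

352.775 s


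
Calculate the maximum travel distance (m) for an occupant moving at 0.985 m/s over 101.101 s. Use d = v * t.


d = 0.985 * 101.101 = 99.584 m

99.584 m


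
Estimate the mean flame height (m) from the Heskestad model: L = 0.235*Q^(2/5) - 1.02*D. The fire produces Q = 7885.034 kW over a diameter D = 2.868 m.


Q^(2/5) = 36.201
0.235 * Q^(2/5) = 8.5073
1.02 * D = 2.9254
L = 5.5819 m

5.5819 m


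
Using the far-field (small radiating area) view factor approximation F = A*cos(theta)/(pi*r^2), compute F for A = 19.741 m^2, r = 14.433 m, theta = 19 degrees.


cos(19 deg) = 0.94552
pi*r^2 = 654.43
F = 19.741 * 0.94552 / 654.43 = 0.028522

0.028522


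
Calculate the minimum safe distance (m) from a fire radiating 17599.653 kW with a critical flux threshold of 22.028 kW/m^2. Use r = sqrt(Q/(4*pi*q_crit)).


4*pi*q_crit = 276.81
Q/(4*pi*q_crit) = 63.580
r = sqrt(63.580) = 7.9737 m

7.9737 m


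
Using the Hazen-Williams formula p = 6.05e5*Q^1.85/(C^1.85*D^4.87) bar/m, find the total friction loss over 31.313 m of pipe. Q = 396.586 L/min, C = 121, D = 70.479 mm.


Q^1.85 = 64110
C^1.85 = 7131.0
D^4.87 = 1.0001e+09
p/m = 0.0054385 bar/m
p_total = 0.0054385 * 31.313 = 0.17029 bar

0.17029 bar


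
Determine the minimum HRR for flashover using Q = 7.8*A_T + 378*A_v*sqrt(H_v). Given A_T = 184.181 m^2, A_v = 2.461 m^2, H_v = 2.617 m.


7.8*A_T = 1436.6
sqrt(H_v) = 1.6177
378*A_v*sqrt(H_v) = 1504.9
Q = 1436.6 + 1504.9 = 2941.5 kW

2941.5 kW


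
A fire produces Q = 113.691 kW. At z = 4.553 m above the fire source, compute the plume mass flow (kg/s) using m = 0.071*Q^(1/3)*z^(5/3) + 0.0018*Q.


Q^(1/3) = 4.8444
z^(5/3) = 12.507
First term = 0.071 * 4.8444 * 12.507 = 4.3019
Second term = 0.0018 * 113.691 = 0.20464
m = 4.5066 kg/s

4.5066 kg/s


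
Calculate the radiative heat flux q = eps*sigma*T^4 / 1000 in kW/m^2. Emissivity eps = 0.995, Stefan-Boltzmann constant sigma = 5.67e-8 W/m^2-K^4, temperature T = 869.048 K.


T^4 = 5.7039e+11
q = 0.995 * 5.67e-8 * 5.7039e+11 / 1000 = 32.180 kW/m^2

32.180 kW/m^2


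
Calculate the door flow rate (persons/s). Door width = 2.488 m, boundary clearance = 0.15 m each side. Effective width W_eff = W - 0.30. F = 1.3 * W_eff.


W_eff = 2.488 - 0.30 = 2.188 m
F = 1.3 * 2.188 = 2.8444 persons/s

2.8444 persons/s


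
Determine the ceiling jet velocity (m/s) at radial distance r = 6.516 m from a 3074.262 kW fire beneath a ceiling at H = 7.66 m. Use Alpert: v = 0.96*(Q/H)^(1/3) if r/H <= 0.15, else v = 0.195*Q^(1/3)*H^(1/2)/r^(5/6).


r/H = 6.516 / 7.66 = 0.85065
r/H > 0.15, so v = 0.195*Q^(1/3)*H^(1/2)/r^(5/6)
Q^(1/3) = 14.541
H^(1/2) = 2.7677
r^(5/6) = 4.7678
v = 0.195 * 14.541 * 2.7677 / 4.7678 = 1.6459 m/s

1.6459 m/s


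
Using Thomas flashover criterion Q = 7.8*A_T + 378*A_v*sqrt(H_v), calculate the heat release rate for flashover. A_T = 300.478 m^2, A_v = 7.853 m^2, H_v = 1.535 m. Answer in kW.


7.8*A_T = 2343.7
sqrt(H_v) = 1.2390
378*A_v*sqrt(H_v) = 3677.7
Q = 2343.7 + 3677.7 = 6021.5 kW

6021.5 kW


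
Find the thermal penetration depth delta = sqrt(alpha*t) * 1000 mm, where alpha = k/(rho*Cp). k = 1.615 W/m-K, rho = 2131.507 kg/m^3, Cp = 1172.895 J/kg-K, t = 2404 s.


alpha = 1.615 / (2131.507 * 1172.895) = 6.4599e-07 m^2/s
alpha * t = 0.0015530
delta = sqrt(0.0015530) * 1000 = 39.408 mm

39.408 mm


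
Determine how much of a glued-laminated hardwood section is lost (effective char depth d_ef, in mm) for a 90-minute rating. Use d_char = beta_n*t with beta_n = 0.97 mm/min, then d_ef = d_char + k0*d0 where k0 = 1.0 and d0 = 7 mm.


d_char = 0.97 * 90 = 87.3 mm
d_ef = 87.3 + 1.0*7 = 94.3 mm

94.3 mm


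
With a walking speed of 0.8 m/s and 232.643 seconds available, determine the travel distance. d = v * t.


d = 0.8 * 232.643 = 186.11 m

186.11 m


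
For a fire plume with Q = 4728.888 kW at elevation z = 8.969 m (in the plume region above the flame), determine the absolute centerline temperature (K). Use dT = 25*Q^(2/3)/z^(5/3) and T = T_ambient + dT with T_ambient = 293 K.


Q^(2/3) = 281.73
z^(5/3) = 38.717
dT = 25 * 281.73 / 38.717 = 181.92 K
T = 293 + 181.92 = 474.92 K

474.92 K


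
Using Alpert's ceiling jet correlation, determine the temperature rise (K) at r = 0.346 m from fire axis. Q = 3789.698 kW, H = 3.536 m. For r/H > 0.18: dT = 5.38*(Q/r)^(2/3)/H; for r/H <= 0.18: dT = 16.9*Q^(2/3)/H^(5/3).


r/H = 0.346 / 3.536 = 0.097851
r/H <= 0.18, so dT = 16.9*Q^(2/3)/H^(5/3)
Q^(2/3) = 243.07
H^(5/3) = 8.2071
dT = 16.9 * 243.07 / 8.2071 = 500.54 K

500.54 K


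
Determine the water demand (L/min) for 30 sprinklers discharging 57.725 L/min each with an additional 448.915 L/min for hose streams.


Sprinkler demand = 30 * 57.725 = 1731.75 L/min
Total = 1731.75 + 448.915 = 2180.665 L/min

2180.665 L/min


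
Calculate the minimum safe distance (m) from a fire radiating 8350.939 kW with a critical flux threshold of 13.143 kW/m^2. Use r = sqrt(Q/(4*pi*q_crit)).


4*pi*q_crit = 165.16
Q/(4*pi*q_crit) = 50.563
r = sqrt(50.563) = 7.1108 m

7.1108 m


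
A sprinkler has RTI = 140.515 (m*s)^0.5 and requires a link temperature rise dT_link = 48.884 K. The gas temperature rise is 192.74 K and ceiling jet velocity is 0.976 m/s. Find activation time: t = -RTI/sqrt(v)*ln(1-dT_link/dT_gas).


dT_link/dT_gas = 0.25363
ln(1 - 0.25363) = -0.29253
t = -140.515 / sqrt(0.976) * -0.29253 = 41.607 s

41.607 s


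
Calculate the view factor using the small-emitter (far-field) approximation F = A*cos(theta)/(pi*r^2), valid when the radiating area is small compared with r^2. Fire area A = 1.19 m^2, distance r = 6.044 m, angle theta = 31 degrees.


cos(31 deg) = 0.85717
pi*r^2 = 114.76
F = 1.19 * 0.85717 / 114.76 = 0.0088882

0.0088882


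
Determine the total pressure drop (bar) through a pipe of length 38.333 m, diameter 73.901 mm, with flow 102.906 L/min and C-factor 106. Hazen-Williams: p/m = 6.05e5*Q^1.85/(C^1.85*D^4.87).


Q^1.85 = 5284.6
C^1.85 = 5582.3
D^4.87 = 1.2599e+09
p/m = 0.00045460 bar/m
p_total = 0.00045460 * 38.333 = 0.017426 bar

0.017426 bar


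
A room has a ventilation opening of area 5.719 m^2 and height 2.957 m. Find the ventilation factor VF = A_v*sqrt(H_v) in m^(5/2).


sqrt(H_v) = 1.7196
VF = 5.719 * 1.7196 = 9.8344 m^(5/2)

9.8344 m^(5/2)


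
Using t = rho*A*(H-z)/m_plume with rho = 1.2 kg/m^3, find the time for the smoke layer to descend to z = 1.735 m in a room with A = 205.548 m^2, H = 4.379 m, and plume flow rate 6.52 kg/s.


H - z = 2.644 m
t = 1.2 * 205.548 * 2.644 / 6.52 = 100.02 s

100.02 s


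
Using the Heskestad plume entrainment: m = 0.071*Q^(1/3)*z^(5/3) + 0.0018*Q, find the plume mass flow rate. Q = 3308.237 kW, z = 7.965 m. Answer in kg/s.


Q^(1/3) = 14.900
z^(5/3) = 31.767
First term = 0.071 * 14.900 * 31.767 = 33.607
Second term = 0.0018 * 3308.237 = 5.9548
m = 39.562 kg/s

39.562 kg/s


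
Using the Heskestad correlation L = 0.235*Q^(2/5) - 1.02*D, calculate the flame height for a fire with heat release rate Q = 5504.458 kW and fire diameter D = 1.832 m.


Q^(2/5) = 31.353
0.235 * Q^(2/5) = 7.3681
1.02 * D = 1.8686
L = 5.4994 m

5.4994 m


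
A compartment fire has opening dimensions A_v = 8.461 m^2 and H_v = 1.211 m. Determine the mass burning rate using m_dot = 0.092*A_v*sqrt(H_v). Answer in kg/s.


sqrt(H_v) = 1.1005
m_dot = 0.092 * 8.461 * 1.1005 = 0.85661 kg/s

0.85661 kg/s


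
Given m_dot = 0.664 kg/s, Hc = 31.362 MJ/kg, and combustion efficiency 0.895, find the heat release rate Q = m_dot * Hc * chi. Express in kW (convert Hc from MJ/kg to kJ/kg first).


Hc = 31.362 MJ/kg = 31.362 * 1000 kJ/kg = 31362 kJ/kg
Q = 0.664 kg/s * 31362 kJ/kg * 0.895 = 18638 kW

18638 kW


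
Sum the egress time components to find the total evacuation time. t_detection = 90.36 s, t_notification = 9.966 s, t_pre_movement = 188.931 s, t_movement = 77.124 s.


Total = 90.36 + 9.966 + 188.931 + 77.124 = 366.381 s

366.381 s


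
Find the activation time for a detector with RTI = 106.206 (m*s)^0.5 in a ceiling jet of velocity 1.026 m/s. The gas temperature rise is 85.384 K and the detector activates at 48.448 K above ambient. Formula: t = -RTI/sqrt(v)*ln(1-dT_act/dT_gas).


dT_act/dT_gas = 0.56741
ln(1 - 0.56741) = -0.83797
t = -106.206 / sqrt(1.026) * -0.83797 = 87.863 s

87.863 s


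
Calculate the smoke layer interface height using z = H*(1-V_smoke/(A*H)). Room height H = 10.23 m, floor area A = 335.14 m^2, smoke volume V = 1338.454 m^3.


V/(A*H) = 0.39039
1 - 0.39039 = 0.60961
z = 10.23 * 0.60961 = 6.2363 m

6.2363 m


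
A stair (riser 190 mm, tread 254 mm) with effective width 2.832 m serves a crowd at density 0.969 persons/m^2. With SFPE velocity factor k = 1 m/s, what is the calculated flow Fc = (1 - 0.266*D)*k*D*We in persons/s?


1 - 0.266*D = 1 - 0.266*0.969 = 0.74225
Fs = 0.74225 * 1 * 0.969 = 0.71924 persons/(s*m)
Fc = 0.71924 * 2.832 = 2.0369 persons/s

2.0369 persons/s


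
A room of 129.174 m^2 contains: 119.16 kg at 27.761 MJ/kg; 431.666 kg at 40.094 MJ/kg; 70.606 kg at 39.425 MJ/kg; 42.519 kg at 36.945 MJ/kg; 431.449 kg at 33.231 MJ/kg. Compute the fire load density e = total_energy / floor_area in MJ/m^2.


Total energy = 119.16*27.761 + 431.666*40.094 + 70.606*39.425 + 42.519*36.945 + 431.449*33.231
= 3308.001 + 17307.22 + 2783.642 + 1570.864 + 14337.48
= 39307.21 MJ
e = 39307.21 / 129.174 = 304.30 MJ/m^2

304.30 MJ/m^2


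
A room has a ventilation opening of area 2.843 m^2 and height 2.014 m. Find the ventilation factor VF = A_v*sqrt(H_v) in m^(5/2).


sqrt(H_v) = 1.4192
VF = 2.843 * 1.4192 = 4.0347 m^(5/2)

4.0347 m^(5/2)


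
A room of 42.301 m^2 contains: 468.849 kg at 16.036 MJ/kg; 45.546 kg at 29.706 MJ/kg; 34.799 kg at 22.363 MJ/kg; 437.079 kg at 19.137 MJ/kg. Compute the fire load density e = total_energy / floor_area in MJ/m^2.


Total energy = 468.849*16.036 + 45.546*29.706 + 34.799*22.363 + 437.079*19.137
= 7518.463 + 1352.989 + 778.2100 + 8364.381
= 18014.04 MJ
e = 18014.04 / 42.301 = 425.85 MJ/m^2

425.85 MJ/m^2


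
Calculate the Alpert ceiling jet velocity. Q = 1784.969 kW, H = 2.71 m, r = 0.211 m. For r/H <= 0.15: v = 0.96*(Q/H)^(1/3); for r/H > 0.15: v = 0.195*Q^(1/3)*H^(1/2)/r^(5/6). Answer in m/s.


r/H = 0.211 / 2.71 = 0.077860
r/H <= 0.15, so v = 0.96*(Q/H)^(1/3)
Q/H = 658.66
(Q/H)^(1/3) = 8.7007
v = 0.96 * 8.7007 = 8.3527 m/s

8.3527 m/s


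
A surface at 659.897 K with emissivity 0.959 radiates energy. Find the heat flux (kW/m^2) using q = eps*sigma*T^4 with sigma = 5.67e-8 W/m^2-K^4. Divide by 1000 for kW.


T^4 = 1.8963e+11
q = 0.959 * 5.67e-8 * 1.8963e+11 / 1000 = 10.311 kW/m^2

10.311 kW/m^2


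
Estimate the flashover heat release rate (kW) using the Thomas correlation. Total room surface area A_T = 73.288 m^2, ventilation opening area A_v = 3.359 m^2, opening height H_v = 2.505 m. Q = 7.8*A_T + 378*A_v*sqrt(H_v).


7.8*A_T = 571.65
sqrt(H_v) = 1.5827
378*A_v*sqrt(H_v) = 2009.6
Q = 571.65 + 2009.6 = 2581.2 kW

2581.2 kW


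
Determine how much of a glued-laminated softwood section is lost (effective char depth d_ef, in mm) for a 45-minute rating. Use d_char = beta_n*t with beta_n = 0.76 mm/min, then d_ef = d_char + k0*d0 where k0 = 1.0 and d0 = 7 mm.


d_char = 0.76 * 45 = 34.2 mm
d_ef = 34.2 + 1.0*7 = 41.2 mm

41.2 mm


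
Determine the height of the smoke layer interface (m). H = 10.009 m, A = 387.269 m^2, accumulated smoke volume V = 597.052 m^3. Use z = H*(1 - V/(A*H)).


V/(A*H) = 0.15403
1 - 0.15403 = 0.84597
z = 10.009 * 0.84597 = 8.4673 m

8.4673 m


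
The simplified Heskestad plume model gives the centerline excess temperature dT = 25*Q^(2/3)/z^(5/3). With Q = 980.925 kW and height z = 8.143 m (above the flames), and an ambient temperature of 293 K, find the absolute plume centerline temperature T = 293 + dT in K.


Q^(2/3) = 98.724
z^(5/3) = 32.959
dT = 25 * 98.724 / 32.959 = 74.884 K
T = 293 + 74.884 = 367.88 K

367.88 K


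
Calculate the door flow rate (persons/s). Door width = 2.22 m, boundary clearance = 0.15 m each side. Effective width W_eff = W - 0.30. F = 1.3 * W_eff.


W_eff = 2.22 - 0.30 = 1.92 m
F = 1.3 * 1.92 = 2.496 persons/s

2.496 persons/s


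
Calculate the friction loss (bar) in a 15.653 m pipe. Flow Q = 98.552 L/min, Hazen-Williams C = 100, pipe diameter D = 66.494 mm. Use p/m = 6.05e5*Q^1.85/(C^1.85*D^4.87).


Q^1.85 = 4878.4
C^1.85 = 5011.9
D^4.87 = 7.5327e+08
p/m = 0.00078178 bar/m
p_total = 0.00078178 * 15.653 = 0.012237 bar

0.012237 bar


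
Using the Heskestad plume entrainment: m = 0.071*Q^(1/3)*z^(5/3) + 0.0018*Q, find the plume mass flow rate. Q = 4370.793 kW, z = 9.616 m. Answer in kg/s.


Q^(1/3) = 16.350
z^(5/3) = 43.483
First term = 0.071 * 16.350 * 43.483 = 50.478
Second term = 0.0018 * 4370.793 = 7.8674
m = 58.345 kg/s

58.345 kg/s


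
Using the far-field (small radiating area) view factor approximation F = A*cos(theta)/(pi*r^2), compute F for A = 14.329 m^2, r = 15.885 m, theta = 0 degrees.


cos(0 deg) = 1
pi*r^2 = 792.73
F = 14.329 * 1 / 792.73 = 0.018076

0.018076


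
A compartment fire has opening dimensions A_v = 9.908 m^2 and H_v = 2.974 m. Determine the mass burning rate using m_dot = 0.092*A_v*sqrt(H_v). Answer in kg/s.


sqrt(H_v) = 1.7245
m_dot = 0.092 * 9.908 * 1.7245 = 1.5720 kg/s

1.5720 kg/s


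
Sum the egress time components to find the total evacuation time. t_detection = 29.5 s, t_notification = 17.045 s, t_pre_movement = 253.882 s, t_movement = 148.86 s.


Total = 29.5 + 17.045 + 253.882 + 148.86 = 449.287 s

449.287 s


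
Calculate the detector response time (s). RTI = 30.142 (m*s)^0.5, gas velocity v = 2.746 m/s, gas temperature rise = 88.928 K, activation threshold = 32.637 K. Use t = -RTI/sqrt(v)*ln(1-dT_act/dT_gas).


dT_act/dT_gas = 0.36700
ln(1 - 0.36700) = -0.45729
t = -30.142 / sqrt(2.746) * -0.45729 = 8.3179 s

8.3179 s


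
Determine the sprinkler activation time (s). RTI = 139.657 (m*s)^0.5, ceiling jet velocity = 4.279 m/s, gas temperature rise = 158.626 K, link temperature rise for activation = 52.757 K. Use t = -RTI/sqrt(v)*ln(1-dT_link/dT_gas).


dT_link/dT_gas = 0.33259
ln(1 - 0.33259) = -0.40435
t = -139.657 / sqrt(4.279) * -0.40435 = 27.299 s

27.299 s


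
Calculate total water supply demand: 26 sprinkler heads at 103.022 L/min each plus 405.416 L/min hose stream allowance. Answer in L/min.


Sprinkler demand = 26 * 103.022 = 2678.572 L/min
Total = 2678.572 + 405.416 = 3083.988 L/min

3083.988 L/min


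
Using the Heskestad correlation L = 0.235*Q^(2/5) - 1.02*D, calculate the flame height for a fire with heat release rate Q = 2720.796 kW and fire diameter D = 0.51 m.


Q^(2/5) = 23.653
0.235 * Q^(2/5) = 5.5584
1.02 * D = 0.52020
L = 5.0382 m

5.0382 m


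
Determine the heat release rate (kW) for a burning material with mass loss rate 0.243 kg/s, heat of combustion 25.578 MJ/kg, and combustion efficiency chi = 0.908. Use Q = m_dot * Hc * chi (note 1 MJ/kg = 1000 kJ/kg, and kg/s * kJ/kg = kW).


Hc = 25.578 MJ/kg = 25.578 * 1000 kJ/kg = 25578 kJ/kg
Q = 0.243 kg/s * 25578 kJ/kg * 0.908 = 5643.6 kW

5643.6 kW


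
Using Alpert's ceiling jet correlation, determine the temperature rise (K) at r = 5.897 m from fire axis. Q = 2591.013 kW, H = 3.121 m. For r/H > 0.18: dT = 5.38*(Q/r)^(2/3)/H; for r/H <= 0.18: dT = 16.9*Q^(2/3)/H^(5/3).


r/H = 5.897 / 3.121 = 1.8895
r/H > 0.18, so dT = 5.38*(Q/r)^(2/3)/H
Q/r = 439.38
(Q/r)^(2/3) = 57.795
dT = 5.38 * 57.795 / 3.121 = 99.628 K

99.628 K


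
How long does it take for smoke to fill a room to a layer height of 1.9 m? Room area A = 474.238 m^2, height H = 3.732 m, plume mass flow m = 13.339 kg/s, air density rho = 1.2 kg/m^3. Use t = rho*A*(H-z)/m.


H - z = 1.832 m
t = 1.2 * 474.238 * 1.832 / 13.339 = 78.159 s

78.159 s


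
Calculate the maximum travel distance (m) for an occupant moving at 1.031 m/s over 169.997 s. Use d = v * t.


d = 1.031 * 169.997 = 175.27 m

175.27 m


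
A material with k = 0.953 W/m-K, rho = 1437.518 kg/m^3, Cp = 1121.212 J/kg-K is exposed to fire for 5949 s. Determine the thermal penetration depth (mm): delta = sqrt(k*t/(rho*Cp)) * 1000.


alpha = 0.953 / (1437.518 * 1121.212) = 5.9128e-07 m^2/s
alpha * t = 0.0035175
delta = sqrt(0.0035175) * 1000 = 59.309 mm

59.309 mm


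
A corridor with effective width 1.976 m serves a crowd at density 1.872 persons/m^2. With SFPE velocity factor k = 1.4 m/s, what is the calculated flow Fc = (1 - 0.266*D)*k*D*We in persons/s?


1 - 0.266*D = 1 - 0.266*1.872 = 0.50205
Fs = 0.50205 * 1.4 * 1.872 = 1.3158 persons/(s*m)
Fc = 1.3158 * 1.976 = 2.6000 persons/s

2.6000 persons/s


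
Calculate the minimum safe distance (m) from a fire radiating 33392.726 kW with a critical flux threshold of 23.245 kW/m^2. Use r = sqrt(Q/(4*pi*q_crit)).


4*pi*q_crit = 292.11
Q/(4*pi*q_crit) = 114.32
r = sqrt(114.32) = 10.692 m

10.692 m


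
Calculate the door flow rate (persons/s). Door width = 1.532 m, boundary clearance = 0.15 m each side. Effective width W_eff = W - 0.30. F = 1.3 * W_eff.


W_eff = 1.532 - 0.30 = 1.232 m
F = 1.3 * 1.232 = 1.6016 persons/s

1.6016 persons/s


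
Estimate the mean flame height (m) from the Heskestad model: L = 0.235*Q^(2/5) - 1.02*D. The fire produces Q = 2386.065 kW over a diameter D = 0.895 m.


Q^(2/5) = 22.443
0.235 * Q^(2/5) = 5.2740
1.02 * D = 0.91290
L = 4.3611 m

4.3611 m


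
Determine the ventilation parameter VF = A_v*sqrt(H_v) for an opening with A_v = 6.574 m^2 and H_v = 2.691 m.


sqrt(H_v) = 1.6404
VF = 6.574 * 1.6404 = 10.784 m^(5/2)

10.784 m^(5/2)


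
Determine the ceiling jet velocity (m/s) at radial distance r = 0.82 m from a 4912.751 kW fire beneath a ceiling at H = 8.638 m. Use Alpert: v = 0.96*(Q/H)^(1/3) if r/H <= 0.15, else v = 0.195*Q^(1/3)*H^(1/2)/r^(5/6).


r/H = 0.82 / 8.638 = 0.094929
r/H <= 0.15, so v = 0.96*(Q/H)^(1/3)
Q/H = 568.74
(Q/H)^(1/3) = 8.2852
v = 0.96 * 8.2852 = 7.9538 m/s

7.9538 m/s


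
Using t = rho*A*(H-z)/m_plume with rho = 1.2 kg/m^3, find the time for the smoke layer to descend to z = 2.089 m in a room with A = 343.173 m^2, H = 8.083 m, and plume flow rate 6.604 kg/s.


H - z = 5.994 m
t = 1.2 * 343.173 * 5.994 / 6.604 = 373.77 s

373.77 s


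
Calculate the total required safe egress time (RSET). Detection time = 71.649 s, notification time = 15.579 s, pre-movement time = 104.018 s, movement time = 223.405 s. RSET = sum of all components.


Total = 71.649 + 15.579 + 104.018 + 223.405 = 414.651 s

414.651 s


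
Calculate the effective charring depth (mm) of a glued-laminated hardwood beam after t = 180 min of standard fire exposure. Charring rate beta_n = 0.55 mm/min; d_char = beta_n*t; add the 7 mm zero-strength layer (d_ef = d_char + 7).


d_char = 0.55 * 180 = 99 mm
d_ef = 99 + 1.0*7 = 106 mm

106 mm


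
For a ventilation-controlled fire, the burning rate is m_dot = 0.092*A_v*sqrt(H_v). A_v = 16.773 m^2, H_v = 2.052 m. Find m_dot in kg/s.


sqrt(H_v) = 1.4325
m_dot = 0.092 * 16.773 * 1.4325 = 2.2105 kg/s

2.2105 kg/s


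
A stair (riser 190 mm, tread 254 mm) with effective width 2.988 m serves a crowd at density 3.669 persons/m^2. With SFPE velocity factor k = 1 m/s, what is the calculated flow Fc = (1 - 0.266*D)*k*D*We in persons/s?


1 - 0.266*D = 1 - 0.266*3.669 = 0.024046
Fs = 0.024046 * 1 * 3.669 = 0.088225 persons/(s*m)
Fc = 0.088225 * 2.988 = 0.26362 persons/s

0.26362 persons/s


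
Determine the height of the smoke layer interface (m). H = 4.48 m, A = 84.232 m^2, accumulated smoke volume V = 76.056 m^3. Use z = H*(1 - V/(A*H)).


V/(A*H) = 0.20155
1 - 0.20155 = 0.79845
z = 4.48 * 0.79845 = 3.5771 m

3.5771 m


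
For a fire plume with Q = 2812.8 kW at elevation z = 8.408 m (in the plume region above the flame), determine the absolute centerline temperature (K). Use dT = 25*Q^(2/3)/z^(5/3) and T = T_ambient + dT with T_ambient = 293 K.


Q^(2/3) = 199.26
z^(5/3) = 34.766
dT = 25 * 199.26 / 34.766 = 143.29 K
T = 293 + 143.29 = 436.29 K

436.29 K


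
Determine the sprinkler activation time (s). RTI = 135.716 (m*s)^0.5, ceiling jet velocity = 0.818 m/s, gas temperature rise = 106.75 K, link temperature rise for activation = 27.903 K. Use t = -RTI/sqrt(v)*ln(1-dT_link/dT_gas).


dT_link/dT_gas = 0.26139
ln(1 - 0.26139) = -0.30298
t = -135.716 / sqrt(0.818) * -0.30298 = 45.464 s

45.464 s


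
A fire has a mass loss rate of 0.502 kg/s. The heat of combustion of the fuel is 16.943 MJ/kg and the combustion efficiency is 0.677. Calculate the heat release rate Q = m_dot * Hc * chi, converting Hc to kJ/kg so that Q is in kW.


Hc = 16.943 MJ/kg = 16.943 * 1000 kJ/kg = 16943 kJ/kg
Q = 0.502 kg/s * 16943 kJ/kg * 0.677 = 5758.1 kW

5758.1 kW


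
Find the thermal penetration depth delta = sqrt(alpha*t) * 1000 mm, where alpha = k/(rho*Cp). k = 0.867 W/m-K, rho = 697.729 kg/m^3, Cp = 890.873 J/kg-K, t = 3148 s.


alpha = 0.867 / (697.729 * 890.873) = 1.3948e-06 m^2/s
alpha * t = 0.0043909
delta = sqrt(0.0043909) * 1000 = 66.264 mm

66.264 mm


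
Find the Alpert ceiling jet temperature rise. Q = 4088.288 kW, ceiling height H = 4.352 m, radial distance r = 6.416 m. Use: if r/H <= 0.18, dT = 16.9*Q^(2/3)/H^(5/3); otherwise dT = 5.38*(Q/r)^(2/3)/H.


r/H = 6.416 / 4.352 = 1.4743
r/H > 0.18, so dT = 5.38*(Q/r)^(2/3)/H
Q/r = 637.20
(Q/r)^(2/3) = 74.049
dT = 5.38 * 74.049 / 4.352 = 91.540 K

91.540 K


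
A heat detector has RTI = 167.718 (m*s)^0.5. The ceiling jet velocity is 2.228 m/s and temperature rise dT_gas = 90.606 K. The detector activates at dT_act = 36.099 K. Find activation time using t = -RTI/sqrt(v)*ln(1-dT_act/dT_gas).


dT_act/dT_gas = 0.39842
ln(1 - 0.39842) = -0.50819
t = -167.718 / sqrt(2.228) * -0.50819 = 57.102 s

57.102 s


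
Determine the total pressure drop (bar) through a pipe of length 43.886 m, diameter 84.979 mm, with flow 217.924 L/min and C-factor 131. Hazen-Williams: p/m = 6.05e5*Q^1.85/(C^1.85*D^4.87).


Q^1.85 = 21177
C^1.85 = 8259.5
D^4.87 = 2.4874e+09
p/m = 0.00062362 bar/m
p_total = 0.00062362 * 43.886 = 0.027368 bar

0.027368 bar


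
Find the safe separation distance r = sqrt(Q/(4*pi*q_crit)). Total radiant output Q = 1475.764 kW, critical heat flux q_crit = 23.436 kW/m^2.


4*pi*q_crit = 294.51
Q/(4*pi*q_crit) = 5.0110
r = sqrt(5.0110) = 2.2385 m

2.2385 m


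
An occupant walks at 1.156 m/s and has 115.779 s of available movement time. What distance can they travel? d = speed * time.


d = 1.156 * 115.779 = 133.84 m

133.84 m


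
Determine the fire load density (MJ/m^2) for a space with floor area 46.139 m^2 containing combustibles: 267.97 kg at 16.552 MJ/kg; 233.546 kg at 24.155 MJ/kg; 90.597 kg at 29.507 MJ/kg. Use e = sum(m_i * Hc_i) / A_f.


Total energy = 267.97*16.552 + 233.546*24.155 + 90.597*29.507
= 4435.439 + 5641.304 + 2673.246
= 12749.99 MJ
e = 12749.99 / 46.139 = 276.34 MJ/m^2

276.34 MJ/m^2


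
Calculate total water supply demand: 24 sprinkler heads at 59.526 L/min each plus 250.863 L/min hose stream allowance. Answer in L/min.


Sprinkler demand = 24 * 59.526 = 1428.624 L/min
Total = 1428.624 + 250.863 = 1679.487 L/min

1679.487 L/min


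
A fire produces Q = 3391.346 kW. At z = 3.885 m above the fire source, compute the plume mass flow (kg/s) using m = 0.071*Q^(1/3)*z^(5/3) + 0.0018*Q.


Q^(1/3) = 15.024
z^(5/3) = 9.6010
First term = 0.071 * 15.024 * 9.6010 = 10.242
Second term = 0.0018 * 3391.346 = 6.1044
m = 16.346 kg/s

16.346 kg/s


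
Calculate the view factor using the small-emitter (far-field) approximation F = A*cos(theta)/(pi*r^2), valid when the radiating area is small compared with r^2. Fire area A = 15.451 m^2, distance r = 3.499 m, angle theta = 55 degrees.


cos(55 deg) = 0.57358
pi*r^2 = 38.463
F = 15.451 * 0.57358 / 38.463 = 0.23041

0.23041


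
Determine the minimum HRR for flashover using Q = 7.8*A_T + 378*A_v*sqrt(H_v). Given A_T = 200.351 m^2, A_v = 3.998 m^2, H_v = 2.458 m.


7.8*A_T = 1562.7
sqrt(H_v) = 1.5678
378*A_v*sqrt(H_v) = 2369.3
Q = 1562.7 + 2369.3 = 3932.1 kW

3932.1 kW


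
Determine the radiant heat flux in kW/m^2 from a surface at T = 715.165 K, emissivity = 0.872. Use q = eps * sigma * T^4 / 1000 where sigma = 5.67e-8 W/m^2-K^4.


T^4 = 2.6159e+11
q = 0.872 * 5.67e-8 * 2.6159e+11 / 1000 = 12.934 kW/m^2

12.934 kW/m^2


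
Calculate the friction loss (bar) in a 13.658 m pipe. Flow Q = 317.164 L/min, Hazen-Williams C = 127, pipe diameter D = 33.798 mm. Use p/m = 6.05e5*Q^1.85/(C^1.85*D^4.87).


Q^1.85 = 42401
C^1.85 = 7799.0
D^4.87 = 2.7906e+07
p/m = 0.11787 bar/m
p_total = 0.11787 * 13.658 = 1.6098 bar

1.6098 bar


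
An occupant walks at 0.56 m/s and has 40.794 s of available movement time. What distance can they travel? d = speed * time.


d = 0.56 * 40.794 = 22.845 m

22.845 m


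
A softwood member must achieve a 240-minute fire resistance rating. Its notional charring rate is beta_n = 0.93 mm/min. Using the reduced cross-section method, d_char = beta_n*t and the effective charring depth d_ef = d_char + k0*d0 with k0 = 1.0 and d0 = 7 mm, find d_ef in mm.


d_char = 0.93 * 240 = 223.2 mm
d_ef = 223.2 + 1.0*7 = 230.2 mm

230.2 mm


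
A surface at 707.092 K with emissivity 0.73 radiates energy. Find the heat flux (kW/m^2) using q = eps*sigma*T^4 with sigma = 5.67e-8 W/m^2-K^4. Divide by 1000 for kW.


T^4 = 2.4998e+11
q = 0.73 * 5.67e-8 * 2.4998e+11 / 1000 = 10.347 kW/m^2

10.347 kW/m^2


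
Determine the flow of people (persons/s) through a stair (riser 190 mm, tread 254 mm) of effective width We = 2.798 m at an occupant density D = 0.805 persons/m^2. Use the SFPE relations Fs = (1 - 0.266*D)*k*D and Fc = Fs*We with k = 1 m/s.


1 - 0.266*D = 1 - 0.266*0.805 = 0.78587
Fs = 0.78587 * 1 * 0.805 = 0.63263 persons/(s*m)
Fc = 0.63263 * 2.798 = 1.7701 persons/s

1.7701 persons/s


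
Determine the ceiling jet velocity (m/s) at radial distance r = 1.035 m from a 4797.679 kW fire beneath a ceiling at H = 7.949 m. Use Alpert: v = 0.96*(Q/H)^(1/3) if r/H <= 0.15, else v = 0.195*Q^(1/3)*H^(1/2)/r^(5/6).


r/H = 1.035 / 7.949 = 0.13021
r/H <= 0.15, so v = 0.96*(Q/H)^(1/3)
Q/H = 603.56
(Q/H)^(1/3) = 8.4510
v = 0.96 * 8.4510 = 8.1129 m/s

8.1129 m/s


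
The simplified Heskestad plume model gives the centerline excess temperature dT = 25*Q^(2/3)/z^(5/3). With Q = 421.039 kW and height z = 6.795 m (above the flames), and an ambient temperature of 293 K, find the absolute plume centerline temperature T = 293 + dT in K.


Q^(2/3) = 56.176
z^(5/3) = 24.377
dT = 25 * 56.176 / 24.377 = 57.611 K
T = 293 + 57.611 = 350.61 K

350.61 K


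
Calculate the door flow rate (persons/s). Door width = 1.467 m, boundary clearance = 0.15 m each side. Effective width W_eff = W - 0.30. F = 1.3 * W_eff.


W_eff = 1.467 - 0.30 = 1.167 m
F = 1.3 * 1.167 = 1.5171 persons/s

1.5171 persons/s


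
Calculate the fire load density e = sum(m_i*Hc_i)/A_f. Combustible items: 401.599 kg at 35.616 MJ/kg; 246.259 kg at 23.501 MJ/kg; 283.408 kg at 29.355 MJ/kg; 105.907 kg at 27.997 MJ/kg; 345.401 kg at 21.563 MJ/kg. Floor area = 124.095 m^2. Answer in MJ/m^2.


Total energy = 401.599*35.616 + 246.259*23.501 + 283.408*29.355 + 105.907*27.997 + 345.401*21.563
= 14303.35 + 5787.333 + 8319.442 + 2965.078 + 7447.882
= 38823.08 MJ
e = 38823.08 / 124.095 = 312.85 MJ/m^2

312.85 MJ/m^2


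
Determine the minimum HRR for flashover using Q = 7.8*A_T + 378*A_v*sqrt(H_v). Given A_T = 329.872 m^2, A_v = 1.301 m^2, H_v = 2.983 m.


7.8*A_T = 2573.0
sqrt(H_v) = 1.7271
378*A_v*sqrt(H_v) = 849.37
Q = 2573.0 + 849.37 = 3422.4 kW

3422.4 kW


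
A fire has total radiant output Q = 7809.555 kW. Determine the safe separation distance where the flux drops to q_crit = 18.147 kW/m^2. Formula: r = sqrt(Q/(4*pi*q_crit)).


4*pi*q_crit = 228.04
Q/(4*pi*q_crit) = 34.246
r = sqrt(34.246) = 5.8520 m

5.8520 m


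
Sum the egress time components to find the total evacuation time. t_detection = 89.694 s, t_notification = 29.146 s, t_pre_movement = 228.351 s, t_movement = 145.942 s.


Total = 89.694 + 29.146 + 228.351 + 145.942 = 493.133 s

493.133 s


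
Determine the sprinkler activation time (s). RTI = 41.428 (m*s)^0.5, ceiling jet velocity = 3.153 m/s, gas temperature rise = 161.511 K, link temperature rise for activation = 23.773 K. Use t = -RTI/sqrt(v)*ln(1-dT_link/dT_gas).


dT_link/dT_gas = 0.14719
ln(1 - 0.14719) = -0.15922
t = -41.428 / sqrt(3.153) * -0.15922 = 3.7147 s

3.7147 s


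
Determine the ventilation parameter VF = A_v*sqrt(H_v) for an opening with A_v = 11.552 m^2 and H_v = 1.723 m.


sqrt(H_v) = 1.3126
VF = 11.552 * 1.3126 = 15.164 m^(5/2)

15.164 m^(5/2)


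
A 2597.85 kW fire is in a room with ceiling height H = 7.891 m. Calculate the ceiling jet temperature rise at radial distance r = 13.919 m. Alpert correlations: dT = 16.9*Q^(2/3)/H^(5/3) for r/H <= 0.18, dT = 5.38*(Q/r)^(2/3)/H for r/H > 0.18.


r/H = 13.919 / 7.891 = 1.7639
r/H > 0.18, so dT = 5.38*(Q/r)^(2/3)/H
Q/r = 186.64
(Q/r)^(2/3) = 32.659
dT = 5.38 * 32.659 / 7.891 = 22.267 K

22.267 K


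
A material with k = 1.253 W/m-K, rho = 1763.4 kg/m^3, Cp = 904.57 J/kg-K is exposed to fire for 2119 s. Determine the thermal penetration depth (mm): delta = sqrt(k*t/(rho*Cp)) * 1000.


alpha = 1.253 / (1763.4 * 904.57) = 7.8552e-07 m^2/s
alpha * t = 0.0016645
delta = sqrt(0.0016645) * 1000 = 40.799 mm

40.799 mm


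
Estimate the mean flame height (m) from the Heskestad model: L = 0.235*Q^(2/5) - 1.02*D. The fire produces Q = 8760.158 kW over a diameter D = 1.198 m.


Q^(2/5) = 37.758
0.235 * Q^(2/5) = 8.8730
1.02 * D = 1.2220
L = 7.6511 m

7.6511 m


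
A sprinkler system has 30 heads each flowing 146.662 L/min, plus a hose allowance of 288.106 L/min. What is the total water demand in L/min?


Sprinkler demand = 30 * 146.662 = 4399.86 L/min
Total = 4399.86 + 288.106 = 4687.966 L/min

4687.966 L/min


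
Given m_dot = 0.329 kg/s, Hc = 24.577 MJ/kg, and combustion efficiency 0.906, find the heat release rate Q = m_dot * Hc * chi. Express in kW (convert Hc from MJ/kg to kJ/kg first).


Hc = 24.577 MJ/kg = 24.577 * 1000 kJ/kg = 24577 kJ/kg
Q = 0.329 kg/s * 24577 kJ/kg * 0.906 = 7325.8 kW

7325.8 kW


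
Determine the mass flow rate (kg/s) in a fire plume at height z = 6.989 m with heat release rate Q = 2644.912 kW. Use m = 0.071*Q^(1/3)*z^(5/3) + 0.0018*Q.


Q^(1/3) = 13.829
z^(5/3) = 25.548
First term = 0.071 * 13.829 * 25.548 = 25.085
Second term = 0.0018 * 2644.912 = 4.7608
m = 29.846 kg/s

29.846 kg/s


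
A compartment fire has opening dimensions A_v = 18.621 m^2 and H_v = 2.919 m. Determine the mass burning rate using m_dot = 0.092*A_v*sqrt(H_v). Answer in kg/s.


sqrt(H_v) = 1.7085
m_dot = 0.092 * 18.621 * 1.7085 = 2.9269 kg/s

2.9269 kg/s


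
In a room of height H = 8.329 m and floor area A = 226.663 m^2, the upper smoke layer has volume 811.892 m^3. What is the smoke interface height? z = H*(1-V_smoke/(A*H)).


V/(A*H) = 0.43006
1 - 0.43006 = 0.56994
z = 8.329 * 0.56994 = 4.7471 m

4.7471 m


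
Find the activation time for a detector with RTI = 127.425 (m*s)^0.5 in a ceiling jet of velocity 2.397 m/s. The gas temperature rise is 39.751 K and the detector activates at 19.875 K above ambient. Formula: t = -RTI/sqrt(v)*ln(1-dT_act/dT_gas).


dT_act/dT_gas = 0.49999
ln(1 - 0.49999) = -0.69312
t = -127.425 / sqrt(2.397) * -0.69312 = 57.047 s

57.047 s


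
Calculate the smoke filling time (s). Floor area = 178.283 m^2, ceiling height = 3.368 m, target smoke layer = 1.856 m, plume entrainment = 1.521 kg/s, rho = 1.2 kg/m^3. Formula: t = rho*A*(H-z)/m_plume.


H - z = 1.512 m
t = 1.2 * 178.283 * 1.512 / 1.521 = 212.67 s

212.67 s


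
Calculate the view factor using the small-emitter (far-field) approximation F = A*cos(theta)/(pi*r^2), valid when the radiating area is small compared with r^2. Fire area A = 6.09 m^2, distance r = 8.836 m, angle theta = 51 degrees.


cos(51 deg) = 0.62932
pi*r^2 = 245.28
F = 6.09 * 0.62932 / 245.28 = 0.015625

0.015625


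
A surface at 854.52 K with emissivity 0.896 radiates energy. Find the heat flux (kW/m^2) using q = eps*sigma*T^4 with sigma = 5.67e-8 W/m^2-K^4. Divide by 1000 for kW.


T^4 = 5.3320e+11
q = 0.896 * 5.67e-8 * 5.3320e+11 / 1000 = 27.088 kW/m^2

27.088 kW/m^2


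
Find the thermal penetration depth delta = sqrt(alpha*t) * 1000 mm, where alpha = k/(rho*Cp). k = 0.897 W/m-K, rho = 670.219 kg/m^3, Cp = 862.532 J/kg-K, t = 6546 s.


alpha = 0.897 / (670.219 * 862.532) = 1.5517e-06 m^2/s
alpha * t = 0.010157
delta = sqrt(0.010157) * 1000 = 100.78 mm

100.78 mm


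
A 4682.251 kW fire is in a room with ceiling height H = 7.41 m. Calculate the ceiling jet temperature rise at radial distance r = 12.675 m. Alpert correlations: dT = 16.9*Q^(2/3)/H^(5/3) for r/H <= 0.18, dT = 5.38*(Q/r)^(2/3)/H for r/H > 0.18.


r/H = 12.675 / 7.41 = 1.7105
r/H > 0.18, so dT = 5.38*(Q/r)^(2/3)/H
Q/r = 369.41
(Q/r)^(2/3) = 51.484
dT = 5.38 * 51.484 / 7.41 = 37.380 K

37.380 K


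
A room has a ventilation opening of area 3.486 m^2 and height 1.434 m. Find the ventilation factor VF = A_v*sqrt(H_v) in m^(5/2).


sqrt(H_v) = 1.1975
VF = 3.486 * 1.1975 = 4.1745 m^(5/2)

4.1745 m^(5/2)


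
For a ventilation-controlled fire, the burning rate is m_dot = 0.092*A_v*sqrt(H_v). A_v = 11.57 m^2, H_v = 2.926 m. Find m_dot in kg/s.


sqrt(H_v) = 1.7106
m_dot = 0.092 * 11.57 * 1.7106 = 1.8208 kg/s

1.8208 kg/s


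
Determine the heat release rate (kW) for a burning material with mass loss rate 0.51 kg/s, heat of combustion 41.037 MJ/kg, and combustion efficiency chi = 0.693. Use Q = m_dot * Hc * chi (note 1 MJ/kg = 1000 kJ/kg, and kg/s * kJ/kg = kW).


Hc = 41.037 MJ/kg = 41.037 * 1000 kJ/kg = 41037 kJ/kg
Q = 0.51 kg/s * 41037 kJ/kg * 0.693 = 14504 kW

14504 kW


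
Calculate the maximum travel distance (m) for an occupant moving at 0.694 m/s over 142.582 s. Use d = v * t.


d = 0.694 * 142.582 = 98.952 m

98.952 m


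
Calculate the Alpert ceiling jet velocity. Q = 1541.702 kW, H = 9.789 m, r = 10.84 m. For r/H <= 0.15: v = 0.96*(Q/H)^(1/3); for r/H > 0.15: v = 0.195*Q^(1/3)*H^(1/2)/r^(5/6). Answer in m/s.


r/H = 10.84 / 9.789 = 1.1074
r/H > 0.15, so v = 0.195*Q^(1/3)*H^(1/2)/r^(5/6)
Q^(1/3) = 11.552
H^(1/2) = 3.1287
r^(5/6) = 7.2866
v = 0.195 * 11.552 * 3.1287 / 7.2866 = 0.96727 m/s

0.96727 m/s


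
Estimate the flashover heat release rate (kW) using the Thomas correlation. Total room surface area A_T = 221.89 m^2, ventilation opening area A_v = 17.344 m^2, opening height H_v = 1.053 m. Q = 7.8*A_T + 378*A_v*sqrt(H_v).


7.8*A_T = 1730.742
sqrt(H_v) = 1.0262
378*A_v*sqrt(H_v) = 6727.5
Q = 1730.742 + 6727.5 = 8458.3 kW

8458.3 kW


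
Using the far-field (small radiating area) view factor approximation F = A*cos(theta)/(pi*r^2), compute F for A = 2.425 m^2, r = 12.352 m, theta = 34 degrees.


cos(34 deg) = 0.82904
pi*r^2 = 479.32
F = 2.425 * 0.82904 / 479.32 = 0.0041943

0.0041943


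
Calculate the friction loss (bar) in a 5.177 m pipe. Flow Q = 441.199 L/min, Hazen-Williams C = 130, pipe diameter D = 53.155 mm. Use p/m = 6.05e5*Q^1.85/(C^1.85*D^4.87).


Q^1.85 = 78086
C^1.85 = 8143.2
D^4.87 = 2.5316e+08
p/m = 0.022916 bar/m
p_total = 0.022916 * 5.177 = 0.11863 bar

0.11863 bar


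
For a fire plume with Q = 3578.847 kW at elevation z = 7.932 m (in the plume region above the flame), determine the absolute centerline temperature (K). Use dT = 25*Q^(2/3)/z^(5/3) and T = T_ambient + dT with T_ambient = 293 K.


Q^(2/3) = 233.97
z^(5/3) = 31.548
dT = 25 * 233.97 / 31.548 = 185.41 K
T = 293 + 185.41 = 478.41 K

478.41 K


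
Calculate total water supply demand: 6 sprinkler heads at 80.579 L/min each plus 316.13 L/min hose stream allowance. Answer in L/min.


Sprinkler demand = 6 * 80.579 = 483.474 L/min
Total = 483.474 + 316.13 = 799.604 L/min

799.604 L/min


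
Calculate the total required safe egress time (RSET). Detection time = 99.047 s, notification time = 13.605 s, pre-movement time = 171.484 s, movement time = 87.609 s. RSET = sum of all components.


Total = 99.047 + 13.605 + 171.484 + 87.609 = 371.745 s

371.745 s


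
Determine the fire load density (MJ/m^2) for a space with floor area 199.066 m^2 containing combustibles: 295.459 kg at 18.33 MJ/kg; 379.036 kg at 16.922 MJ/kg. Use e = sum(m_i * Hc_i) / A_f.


Total energy = 295.459*18.33 + 379.036*16.922
= 5415.763 + 6414.047
= 11829.81 MJ
e = 11829.81 / 199.066 = 59.427 MJ/m^2

59.427 MJ/m^2


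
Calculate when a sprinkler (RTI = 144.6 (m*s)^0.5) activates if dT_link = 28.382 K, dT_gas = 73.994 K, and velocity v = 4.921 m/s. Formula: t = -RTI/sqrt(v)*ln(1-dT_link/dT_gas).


dT_link/dT_gas = 0.38357
ln(1 - 0.38357) = -0.48381
t = -144.6 / sqrt(4.921) * -0.48381 = 31.537 s

31.537 s


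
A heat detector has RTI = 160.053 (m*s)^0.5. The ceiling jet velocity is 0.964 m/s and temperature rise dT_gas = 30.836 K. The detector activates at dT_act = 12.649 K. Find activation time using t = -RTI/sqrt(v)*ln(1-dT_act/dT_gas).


dT_act/dT_gas = 0.41020
ln(1 - 0.41020) = -0.52798
t = -160.053 / sqrt(0.964) * -0.52798 = 86.068 s

86.068 s
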